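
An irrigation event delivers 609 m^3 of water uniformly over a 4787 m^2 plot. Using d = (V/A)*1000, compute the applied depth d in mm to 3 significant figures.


d = (609 / 4787) * 1000 = 127 mm
Therefore the applied depth d = 127 mm.


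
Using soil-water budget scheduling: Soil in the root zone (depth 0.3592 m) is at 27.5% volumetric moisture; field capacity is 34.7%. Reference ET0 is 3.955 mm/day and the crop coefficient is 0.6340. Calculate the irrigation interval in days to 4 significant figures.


Approach: apply soil-water budget scheduling, SMD = (FC-theta)/100*depth*1000; ETc = ET0*Kc; interval = SMD/ETc.
Step 1 — soil moisture deficit:
  SMD = (34.7 - 27.5)/100 * 0.3592 * 1000 = 25.8624 mm
Step 2 — daily crop ET (ETc = ET0*Kc):
  ETc = 3.955 * 0.6340 = 2.50747 mm/day
Step 3 — irrigation interval (SMD/ETc):
  interval = 25.8624 / 2.50747 = 10.31 days
Therefore the irrigation interval = 10.31 days.


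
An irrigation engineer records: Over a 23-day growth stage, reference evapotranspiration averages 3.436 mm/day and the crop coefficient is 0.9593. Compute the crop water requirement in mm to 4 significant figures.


Approach: apply the crop water requirement relation, CWR = ET0 * Kc * days.
CWR = 3.436 * 0.9593 * 23 = 75.81 mm
Therefore the crop water requirement = 75.81 mm.


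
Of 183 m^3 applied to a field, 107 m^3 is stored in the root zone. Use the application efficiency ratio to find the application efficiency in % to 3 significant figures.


Approach: apply the application efficiency ratio, Ea = (stored/applied)*100.
Ea = (107/183)*100 = 58.5 %
Therefore the application efficiency = 58.5 %.


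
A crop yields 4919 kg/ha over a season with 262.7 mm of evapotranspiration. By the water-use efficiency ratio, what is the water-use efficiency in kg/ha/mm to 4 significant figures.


Approach: apply the water-use efficiency ratio, WUE = yield/ET.
WUE = 4919 / 262.7 = 18.72 kg/ha/mm
Therefore the water-use efficiency = 18.72 kg/ha/mm.


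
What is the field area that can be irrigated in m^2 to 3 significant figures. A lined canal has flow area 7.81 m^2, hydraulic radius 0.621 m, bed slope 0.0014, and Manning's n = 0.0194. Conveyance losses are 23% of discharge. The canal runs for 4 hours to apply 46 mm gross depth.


Approach: apply Manning's equation with a conveyance and depth budget, Q = (1/n)*A*R^(2/3)*S^(1/2); Q_field = Q*(1-loss); Area = Q_field*t/(d/1000).
Step 1 — canal discharge (Manning's equation):
  Q = (1/0.0194) * 7.81 * 0.621^(2/3) * 0.0014^(1/2) = 10.964 m^3/s
Step 2 — delivered flow: Q_field = 10.964*(1 - 23/100) = 8.4424 m^3/s
Step 3 — volume delivered: V = 8.4424 * 4*3600 = 121570 m^3
Step 4 — area served: A = V / (depth/1000) = 121570 / 0.046 = 2640000 m^2
Therefore the field area that can be irrigated = 2640000 m^2.


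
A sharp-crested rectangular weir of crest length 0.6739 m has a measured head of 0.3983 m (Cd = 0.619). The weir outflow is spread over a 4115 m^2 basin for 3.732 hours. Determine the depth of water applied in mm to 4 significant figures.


Approach: apply the rectangular weir equation with a volume-to-depth conversion, Q = (2/3)*Cd*L*sqrt(2g)*H^1.5; d = Q*t/A * 1000.
Step 1 — weir discharge:
  Q = (2/3)*0.619*0.6739*sqrt(2*9.81)*0.3983^1.5 = 0.309642 m^3/s
Step 2 — volume: V = 0.309642 * 3.732*3600 = 4160.10 m^3
Step 3 — depth: d = V/A * 1000 = 4160.10/4115 * 1000 = 1011 mm
Therefore the depth of water applied = 1011 mm.


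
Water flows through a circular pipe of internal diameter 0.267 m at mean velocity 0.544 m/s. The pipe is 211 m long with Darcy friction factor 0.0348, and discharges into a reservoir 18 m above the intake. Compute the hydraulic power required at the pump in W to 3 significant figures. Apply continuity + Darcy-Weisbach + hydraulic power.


Approach: apply continuity + Darcy-Weisbach + hydraulic power, Q = A*v; hf = f*(L/D)*(v^2/(2g)); H = static + hf; P = rho*g*Q*H.
Step 1 — flow rate (continuity, Q = A*v):
  A = pi*(0.267/2)^2 = 0.055990 m^2
  Q = 0.055990 * 0.544 = 0.030459 m^3/s
Step 2 — friction head loss (Darcy-Weisbach):
  hf = 0.0348 * (211/0.267) * (0.544^2 / (2*9.81))
  hf = 0.41481 m
Step 3 — total head: H = 18 + 0.41481 = 18.415 m
Step 4 — hydraulic power (P = rho*g*Q*H):
  P = 1000 * 9.81 * 0.030459 * 18.415 = 5500 W
Therefore the hydraulic power required at the pump = 5500 W.


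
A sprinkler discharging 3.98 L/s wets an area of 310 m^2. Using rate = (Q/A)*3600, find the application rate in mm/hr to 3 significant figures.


rate = (3.98 / 310) * 3600 = 46.2 mm/hr
Therefore the application rate = 46.2 mm/hr.


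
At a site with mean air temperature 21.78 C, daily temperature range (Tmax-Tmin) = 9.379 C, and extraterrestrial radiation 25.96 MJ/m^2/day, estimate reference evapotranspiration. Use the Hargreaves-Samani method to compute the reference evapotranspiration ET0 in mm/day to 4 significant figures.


Approach: apply the Hargreaves-Samani method, ET0 = 0.0023*(Tmean+17.8)*sqrt(Tmax-Tmin)*0.408*Ra.
ET0 = 0.0023*(21.78+17.8)*sqrt(9.379)*0.408*25.96 = 2.953 mm/day
Therefore the reference evapotranspiration ET0 = 2.953 mm/day.


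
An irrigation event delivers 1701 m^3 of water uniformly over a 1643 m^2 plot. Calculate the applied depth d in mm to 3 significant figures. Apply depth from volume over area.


Approach: apply depth from volume over area, d = (V/A)*1000.
d = (1701 / 1643) * 1000 = 1040 mm
Therefore the applied depth d = 1040 mm.


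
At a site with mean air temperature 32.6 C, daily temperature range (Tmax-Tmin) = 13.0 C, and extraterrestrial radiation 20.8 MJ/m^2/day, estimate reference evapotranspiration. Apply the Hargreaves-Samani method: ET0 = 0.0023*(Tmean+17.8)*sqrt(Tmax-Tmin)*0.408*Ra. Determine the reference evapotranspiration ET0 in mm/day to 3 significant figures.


ET0 = 0.0023*(32.6+17.8)*sqrt(13.0)*0.408*20.8 = 3.55 mm/day
Therefore the reference evapotranspiration ET0 = 3.55 mm/day.


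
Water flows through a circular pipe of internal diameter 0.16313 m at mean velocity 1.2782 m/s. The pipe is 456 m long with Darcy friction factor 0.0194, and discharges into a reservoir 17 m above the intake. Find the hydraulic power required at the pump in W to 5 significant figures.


Approach: apply continuity + Darcy-Weisbach + hydraulic power, Q = A*v; hf = f*(L/D)*(v^2/(2g)); H = static + hf; P = rho*g*Q*H.
Step 1 — flow rate (continuity, Q = A*v):
  A = pi*(0.16313/2)^2 = 0.02090054 m^2
  Q = 0.02090054 * 1.2782 = 0.02671507 m^3/s
Step 2 — friction head loss (Darcy-Weisbach):
  hf = 0.0194 * (456/0.16313) * (1.2782^2 / (2*9.81))
  hf = 4.515765 m
Step 3 — total head: H = 17 + 4.515765 = 21.51577 m
Step 4 — hydraulic power (P = rho*g*Q*H):
  P = 1000 * 9.81 * 0.02671507 * 21.51577 = 5638.7 W
Therefore the hydraulic power required at the pump = 5638.7 W.


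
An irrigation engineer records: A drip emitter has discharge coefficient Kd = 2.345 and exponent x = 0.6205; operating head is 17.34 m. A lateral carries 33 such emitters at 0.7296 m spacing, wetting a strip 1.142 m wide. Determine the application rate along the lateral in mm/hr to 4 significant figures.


Approach: apply the emitter equation with a lateral mass balance, q = Kd*h^x; Q = n*q; rate = Q/(n*spacing*width).
Step 1 — single emitter flow (q = Kd*h^x):
  q = 2.345 * 17.34^0.6205 = 13.7712 L/hr
Step 2 — total lateral flow: Q = 33 * 13.7712 = 454.451 L/hr
Step 3 — wetted area: A = 33 * 0.7296 * 1.142 = 27.4957 m^2
Step 4 — application rate: Q/A = 454.451/27.4957 = 16.53 mm/hr
Therefore the application rate along the lateral = 16.53 mm/hr.


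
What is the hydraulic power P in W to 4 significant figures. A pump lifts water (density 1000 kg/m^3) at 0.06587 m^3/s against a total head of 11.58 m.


Approach: apply the hydraulic power relation, P = rho*g*Q*H.
P = 1000 * 9.81 * 0.06587 * 11.58 = 7483 W
Therefore the hydraulic power P = 7483 W.


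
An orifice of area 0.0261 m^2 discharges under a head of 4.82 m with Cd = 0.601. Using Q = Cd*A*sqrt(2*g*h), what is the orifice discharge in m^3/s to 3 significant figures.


Q = 0.601 * 0.0261 * sqrt(2*9.81*4.82) = 0.153 m^3/s
Therefore the orifice discharge = 0.153 m^3/s.


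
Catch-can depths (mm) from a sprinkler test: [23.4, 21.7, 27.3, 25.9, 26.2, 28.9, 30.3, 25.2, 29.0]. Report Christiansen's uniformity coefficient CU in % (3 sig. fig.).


Approach: apply Christiansen's uniformity coefficient, CU = (1 - mean_abs_deviation/mean)*100.
mean = 26.433 mm
mean |d_i - mean| = 2.1704 mm
CU = (1 - 2.1704/26.433)*100 = 91.8 %
Therefore Christiansen's uniformity coefficient CU = 91.8 %.


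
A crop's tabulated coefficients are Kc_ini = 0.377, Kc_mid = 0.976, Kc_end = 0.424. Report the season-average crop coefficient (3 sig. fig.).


Approach: apply a simple seasonal average, Kc_avg = (Kc_ini + Kc_mid + Kc_end)/3.
Kc_avg = (0.377 + 0.976 + 0.424)/3 = 0.592
Therefore the season-average crop coefficient = 0.592.


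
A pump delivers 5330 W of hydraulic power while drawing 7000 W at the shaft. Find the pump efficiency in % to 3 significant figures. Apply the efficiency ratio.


Approach: apply the efficiency ratio, eta = (P_out/P_in)*100.
eta = (5330 / 7000) * 100 = 76.1 %
Therefore the pump efficiency = 76.1 %.


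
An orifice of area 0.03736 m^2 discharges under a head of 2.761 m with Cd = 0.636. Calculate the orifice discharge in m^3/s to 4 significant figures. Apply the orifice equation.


Approach: apply the orifice equation, Q = Cd*A*sqrt(2*g*h).
Q = 0.636 * 0.03736 * sqrt(2*9.81*2.761) = 0.1749 m^3/s
Therefore the orifice discharge = 0.1749 m^3/s.


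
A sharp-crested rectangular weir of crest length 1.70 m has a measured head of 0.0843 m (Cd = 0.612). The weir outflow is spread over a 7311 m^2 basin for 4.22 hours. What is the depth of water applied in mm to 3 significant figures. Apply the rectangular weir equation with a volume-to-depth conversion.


Approach: apply the rectangular weir equation with a volume-to-depth conversion, Q = (2/3)*Cd*L*sqrt(2g)*H^1.5; d = Q*t/A * 1000.
Step 1 — weir discharge:
  Q = (2/3)*0.612*1.70*sqrt(2*9.81)*0.0843^1.5 = 0.075197 m^3/s
Step 2 — volume: V = 0.075197 * 4.22*3600 = 1142.4 m^3
Step 3 — depth: d = V/A * 1000 = 1142.4/7311 * 1000 = 156 mm
Therefore the depth of water applied = 156 mm.


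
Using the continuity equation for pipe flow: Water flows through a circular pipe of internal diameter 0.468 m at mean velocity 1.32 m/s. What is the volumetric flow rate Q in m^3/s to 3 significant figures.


Approach: apply the continuity equation for pipe flow, Q = A * v with A = pi*(D/2)^2.
A = pi*(0.468/2)^2 = 0.17202 m^2
Q = 0.17202 * 1.32 = 0.227 m^3/s
Therefore the volumetric flow rate Q = 0.227 m^3/s.


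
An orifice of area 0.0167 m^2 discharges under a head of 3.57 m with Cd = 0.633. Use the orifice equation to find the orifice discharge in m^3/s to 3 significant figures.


Approach: apply the orifice equation, Q = Cd*A*sqrt(2*g*h).
Q = 0.633 * 0.0167 * sqrt(2*9.81*3.57) = 0.0885 m^3/s
Therefore the orifice discharge = 0.0885 m^3/s.


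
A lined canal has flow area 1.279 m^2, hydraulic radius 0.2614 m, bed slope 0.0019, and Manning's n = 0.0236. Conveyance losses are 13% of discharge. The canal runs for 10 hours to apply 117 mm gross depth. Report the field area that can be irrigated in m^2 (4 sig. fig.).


Approach: apply Manning's equation with a conveyance and depth budget, Q = (1/n)*A*R^(2/3)*S^(1/2); Q_field = Q*(1-loss); Area = Q_field*t/(d/1000).
Step 1 — canal discharge (Manning's equation):
  Q = (1/0.0236) * 1.279 * 0.2614^(2/3) * 0.0019^(1/2) = 0.965767 m^3/s
Step 2 — delivered flow: Q_field = 0.965767*(1 - 13/100) = 0.840217 m^3/s
Step 3 — volume delivered: V = 0.840217 * 10*3600 = 30247.8 m^3
Step 4 — area served: A = V / (depth/1000) = 30247.8 / 0.117 = 258500 m^2
Therefore the field area that can be irrigated = 258500 m^2.


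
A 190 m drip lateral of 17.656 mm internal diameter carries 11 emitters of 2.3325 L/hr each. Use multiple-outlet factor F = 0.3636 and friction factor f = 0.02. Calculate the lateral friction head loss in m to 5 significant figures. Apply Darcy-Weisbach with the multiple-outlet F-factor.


Approach: apply Darcy-Weisbach with the multiple-outlet F-factor, Q = n*q/(3600*1000) m^3/s; v = Q/A; hf = F*f*(L/D)*(v^2/(2g)).
Q = 11*2.3325/(3600*1000) = 7.127083e-06 m^3/s
A = pi*(17.656e-3/2)^2 = 2.448356e-04 m^2, so v = Q/A = 0.02910967 m/s
hf = 0.3636*0.02*(190/0.017656)*(0.02910967^2/(2*9.81)) = 0.0033798 m
Therefore the lateral friction head loss = 0.0033798 m.


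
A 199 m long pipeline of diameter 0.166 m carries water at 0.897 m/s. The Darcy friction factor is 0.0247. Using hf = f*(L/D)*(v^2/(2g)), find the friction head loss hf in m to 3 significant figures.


hf = 0.0247 * (199/0.166) * (0.897^2 / (2*9.81))
hf = 1.21 m
Therefore the friction head loss hf = 1.21 m.


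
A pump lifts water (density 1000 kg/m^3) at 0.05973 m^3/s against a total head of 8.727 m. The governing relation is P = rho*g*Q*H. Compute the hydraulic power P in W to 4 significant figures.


P = 1000 * 9.81 * 0.05973 * 8.727 = 5114 W
Therefore the hydraulic power P = 5114 W.


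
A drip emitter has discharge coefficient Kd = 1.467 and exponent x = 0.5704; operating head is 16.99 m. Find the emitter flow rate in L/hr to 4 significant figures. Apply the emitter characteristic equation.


Approach: apply the emitter characteristic equation, q = Kd * h^x.
q = 1.467 * 16.99^0.5704 = 7.381 L/hr
Therefore the emitter flow rate = 7.381 L/hr.


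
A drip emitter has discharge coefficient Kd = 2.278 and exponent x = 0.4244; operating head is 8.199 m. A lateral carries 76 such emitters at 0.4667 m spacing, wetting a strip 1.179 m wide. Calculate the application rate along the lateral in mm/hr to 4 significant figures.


Approach: apply the emitter equation with a lateral mass balance, q = Kd*h^x; Q = n*q; rate = Q/(n*spacing*width).
Step 1 — single emitter flow (q = Kd*h^x):
  q = 2.278 * 8.199^0.4244 = 5.56357 L/hr
Step 2 — total lateral flow: Q = 76 * 5.56357 = 422.832 L/hr
Step 3 — wetted area: A = 76 * 0.4667 * 1.179 = 41.8182 m^2
Step 4 — application rate: Q/A = 422.832/41.8182 = 10.11 mm/hr
Therefore the application rate along the lateral = 10.11 mm/hr.


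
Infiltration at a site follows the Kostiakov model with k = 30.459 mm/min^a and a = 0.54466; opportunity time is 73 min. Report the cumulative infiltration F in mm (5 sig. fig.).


Approach: apply the Kostiakov infiltration equation, F = k*t^a.
F = 30.459 * 73^0.54466 = 315.20 mm
Therefore the cumulative infiltration F = 315.20 mm.


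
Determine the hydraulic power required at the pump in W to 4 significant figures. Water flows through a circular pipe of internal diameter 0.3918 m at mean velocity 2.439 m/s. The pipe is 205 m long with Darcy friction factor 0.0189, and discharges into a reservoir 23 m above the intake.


Approach: apply continuity + Darcy-Weisbach + hydraulic power, Q = A*v; hf = f*(L/D)*(v^2/(2g)); H = static + hf; P = rho*g*Q*H.
Step 1 — flow rate (continuity, Q = A*v):
  A = pi*(0.3918/2)^2 = 0.120564 m^2
  Q = 0.120564 * 2.439 = 0.294056 m^3/s
Step 2 — friction head loss (Darcy-Weisbach):
  hf = 0.0189 * (205/0.3918) * (2.439^2 / (2*9.81))
  hf = 2.99831 m
Step 3 — total head: H = 23 + 2.99831 = 25.9983 m
Step 4 — hydraulic power (P = rho*g*Q*H):
  P = 1000 * 9.81 * 0.294056 * 25.9983 = 75000 W
Therefore the hydraulic power required at the pump = 75000 W.


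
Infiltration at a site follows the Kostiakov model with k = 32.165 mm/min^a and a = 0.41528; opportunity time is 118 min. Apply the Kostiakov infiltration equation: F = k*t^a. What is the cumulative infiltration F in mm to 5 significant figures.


F = 32.165 * 118^0.41528 = 233.24 mm
Therefore the cumulative infiltration F = 233.24 mm.


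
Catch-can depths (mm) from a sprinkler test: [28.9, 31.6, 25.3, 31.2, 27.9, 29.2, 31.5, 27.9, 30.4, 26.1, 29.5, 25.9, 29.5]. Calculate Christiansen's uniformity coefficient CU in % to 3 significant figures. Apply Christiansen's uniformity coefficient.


Approach: apply Christiansen's uniformity coefficient, CU = (1 - mean_abs_deviation/mean)*100.
mean = 28.838 mm
mean |d_i - mean| = 1.7065 mm
CU = (1 - 1.7065/28.838)*100 = 94.1 %
Therefore Christiansen's uniformity coefficient CU = 94.1 %.


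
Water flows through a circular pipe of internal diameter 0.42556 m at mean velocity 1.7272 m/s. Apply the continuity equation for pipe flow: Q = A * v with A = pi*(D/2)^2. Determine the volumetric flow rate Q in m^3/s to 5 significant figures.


A = pi*(0.42556/2)^2 = 0.1422366 m^2
Q = 0.1422366 * 1.7272 = 0.24567 m^3/s
Therefore the volumetric flow rate Q = 0.24567 m^3/s.


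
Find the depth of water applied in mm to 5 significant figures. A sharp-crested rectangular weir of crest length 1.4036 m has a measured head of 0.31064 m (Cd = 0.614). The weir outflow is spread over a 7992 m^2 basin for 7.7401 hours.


Approach: apply the rectangular weir equation with a volume-to-depth conversion, Q = (2/3)*Cd*L*sqrt(2g)*H^1.5; d = Q*t/A * 1000.
Step 1 — weir discharge:
  Q = (2/3)*0.614*1.4036*sqrt(2*9.81)*0.31064^1.5 = 0.4406117 m^3/s
Step 2 — volume: V = 0.4406117 * 7.7401*3600 = 12277.36 m^3
Step 3 — depth: d = V/A * 1000 = 12277.36/7992 * 1000 = 1536.2 mm
Therefore the depth of water applied = 1536.2 mm.


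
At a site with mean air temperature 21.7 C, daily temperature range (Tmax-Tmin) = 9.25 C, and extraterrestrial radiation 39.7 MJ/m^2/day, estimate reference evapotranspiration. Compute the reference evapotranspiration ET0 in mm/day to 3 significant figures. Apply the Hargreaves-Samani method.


Approach: apply the Hargreaves-Samani method, ET0 = 0.0023*(Tmean+17.8)*sqrt(Tmax-Tmin)*0.408*Ra.
ET0 = 0.0023*(21.7+17.8)*sqrt(9.25)*0.408*39.7 = 4.48 mm/day
Therefore the reference evapotranspiration ET0 = 4.48 mm/day.


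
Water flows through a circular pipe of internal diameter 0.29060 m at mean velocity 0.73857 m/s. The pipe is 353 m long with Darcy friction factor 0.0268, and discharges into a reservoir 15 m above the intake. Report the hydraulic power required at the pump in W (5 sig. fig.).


Approach: apply continuity + Darcy-Weisbach + hydraulic power, Q = A*v; hf = f*(L/D)*(v^2/(2g)); H = static + hf; P = rho*g*Q*H.
Step 1 — flow rate (continuity, Q = A*v):
  A = pi*(0.29060/2)^2 = 0.06632559 m^2
  Q = 0.06632559 * 0.73857 = 0.04898609 m^3/s
Step 2 — friction head loss (Darcy-Weisbach):
  hf = 0.0268 * (353/0.29060) * (0.73857^2 / (2*9.81))
  hf = 0.9051034 m
Step 3 — total head: H = 15 + 0.9051034 = 15.90510 m
Step 4 — hydraulic power (P = rho*g*Q*H):
  P = 1000 * 9.81 * 0.04898609 * 15.90510 = 7643.3 W
Therefore the hydraulic power required at the pump = 7643.3 W.


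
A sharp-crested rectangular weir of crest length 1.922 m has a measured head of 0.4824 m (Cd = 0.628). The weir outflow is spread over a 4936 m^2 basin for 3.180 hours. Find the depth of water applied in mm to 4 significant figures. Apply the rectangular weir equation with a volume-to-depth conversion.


Approach: apply the rectangular weir equation with a volume-to-depth conversion, Q = (2/3)*Cd*L*sqrt(2g)*H^1.5; d = Q*t/A * 1000.
Step 1 — weir discharge:
  Q = (2/3)*0.628*1.922*sqrt(2*9.81)*0.4824^1.5 = 1.19421 m^3/s
Step 2 — volume: V = 1.19421 * 3.180*3600 = 13671.4 m^3
Step 3 — depth: d = V/A * 1000 = 13671.4/4936 * 1000 = 2770 mm
Therefore the depth of water applied = 2770 mm.


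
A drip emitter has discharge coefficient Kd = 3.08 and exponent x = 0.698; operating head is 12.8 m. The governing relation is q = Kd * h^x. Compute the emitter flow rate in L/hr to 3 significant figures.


q = 3.08 * 12.8^0.698 = 18.3 L/hr
Therefore the emitter flow rate = 18.3 L/hr.


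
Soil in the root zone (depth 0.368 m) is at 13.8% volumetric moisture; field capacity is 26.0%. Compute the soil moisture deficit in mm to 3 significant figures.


Approach: apply the soil moisture deficit relation, SMD = (FC - theta)/100 * depth * 1000.
SMD = (26.0 - 13.8)/100 * 0.368 * 1000 = 44.9 mm
Therefore the soil moisture deficit = 44.9 mm.


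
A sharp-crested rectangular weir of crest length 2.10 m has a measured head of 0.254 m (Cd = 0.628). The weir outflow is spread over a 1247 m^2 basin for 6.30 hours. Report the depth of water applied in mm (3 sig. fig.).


Approach: apply the rectangular weir equation with a volume-to-depth conversion, Q = (2/3)*Cd*L*sqrt(2g)*H^1.5; d = Q*t/A * 1000.
Step 1 — weir discharge:
  Q = (2/3)*0.628*2.10*sqrt(2*9.81)*0.254^1.5 = 0.49853 m^3/s
Step 2 — volume: V = 0.49853 * 6.30*3600 = 11307 m^3
Step 3 — depth: d = V/A * 1000 = 11307/1247 * 1000 = 9070 mm
Therefore the depth of water applied = 9070 mm.


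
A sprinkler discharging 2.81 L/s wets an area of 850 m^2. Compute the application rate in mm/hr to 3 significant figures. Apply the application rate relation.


Approach: apply the application rate relation, rate = (Q/A)*3600.
rate = (2.81 / 850) * 3600 = 11.9 mm/hr
Therefore the application rate = 11.9 mm/hr.


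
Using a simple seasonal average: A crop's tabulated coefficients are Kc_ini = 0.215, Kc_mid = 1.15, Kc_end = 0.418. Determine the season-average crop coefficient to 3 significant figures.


Approach: apply a simple seasonal average, Kc_avg = (Kc_ini + Kc_mid + Kc_end)/3.
Kc_avg = (0.215 + 1.15 + 0.418)/3 = 0.594
Therefore the season-average crop coefficient = 0.594.


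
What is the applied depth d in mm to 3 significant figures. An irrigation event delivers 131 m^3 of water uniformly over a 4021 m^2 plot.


Approach: apply depth from volume over area, d = (V/A)*1000.
d = (131 / 4021) * 1000 = 32.6 mm
Therefore the applied depth d = 32.6 mm.


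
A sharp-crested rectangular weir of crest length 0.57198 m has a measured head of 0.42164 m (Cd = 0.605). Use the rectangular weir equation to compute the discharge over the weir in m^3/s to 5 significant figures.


Approach: apply the rectangular weir equation, Q = (2/3)*Cd*L*sqrt(2g)*H^1.5.
Q = (2/3)*0.605*0.57198*sqrt(2*9.81)*0.42164^1.5 = 0.27977 m^3/s
Therefore the discharge over the weir = 0.27977 m^3/s.


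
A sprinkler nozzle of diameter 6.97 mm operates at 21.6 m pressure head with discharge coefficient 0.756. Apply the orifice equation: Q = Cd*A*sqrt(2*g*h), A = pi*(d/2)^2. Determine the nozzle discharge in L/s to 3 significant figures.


A = pi*(6.97e-3/2)^2 = 3.8155e-05 m^2
Q = 0.756 * 3.8155e-05 * sqrt(2*9.81*21.6) * 1000 = 0.594 L/s
Therefore the nozzle discharge = 0.594 L/s.


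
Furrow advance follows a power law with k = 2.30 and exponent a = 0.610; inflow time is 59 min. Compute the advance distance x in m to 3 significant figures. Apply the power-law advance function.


Approach: apply the power-law advance function, x = k*t^a.
x = 2.30 * 59^0.610 = 27.7 m
Therefore the advance distance x = 27.7 m.


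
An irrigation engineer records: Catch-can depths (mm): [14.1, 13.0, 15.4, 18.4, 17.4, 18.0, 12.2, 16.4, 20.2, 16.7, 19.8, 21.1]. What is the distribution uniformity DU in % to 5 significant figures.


Approach: apply the low-quarter distribution uniformity, DU = (mean of lowest quarter of readings / overall mean)*100.
sorted lowest 3 of 12: [12.2, 13.0, 14.1] -> mean = 13.10000 mm
overall mean = 16.89167 mm
DU = (13.10000/16.89167)*100 = 77.553 %
Therefore the distribution uniformity DU = 77.553 %.


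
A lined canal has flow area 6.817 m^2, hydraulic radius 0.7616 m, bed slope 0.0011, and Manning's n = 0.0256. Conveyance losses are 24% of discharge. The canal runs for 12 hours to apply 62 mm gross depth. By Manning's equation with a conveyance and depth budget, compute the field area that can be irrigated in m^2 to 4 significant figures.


Approach: apply Manning's equation with a conveyance and depth budget, Q = (1/n)*A*R^(2/3)*S^(1/2); Q_field = Q*(1-loss); Area = Q_field*t/(d/1000).
Step 1 — canal discharge (Manning's equation):
  Q = (1/0.0256) * 6.817 * 0.7616^(2/3) * 0.0011^(1/2) = 7.36548 m^3/s
Step 2 — delivered flow: Q_field = 7.36548*(1 - 24/100) = 5.59776 m^3/s
Step 3 — volume delivered: V = 5.59776 * 12*3600 = 241823 m^3
Step 4 — area served: A = V / (depth/1000) = 241823 / 0.062 = 3900000 m^2
Therefore the field area that can be irrigated = 3900000 m^2.


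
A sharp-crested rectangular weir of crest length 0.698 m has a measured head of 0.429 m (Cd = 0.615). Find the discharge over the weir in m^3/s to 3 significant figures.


Approach: apply the rectangular weir equation, Q = (2/3)*Cd*L*sqrt(2g)*H^1.5.
Q = (2/3)*0.615*0.698*sqrt(2*9.81)*0.429^1.5 = 0.356 m^3/s
Therefore the discharge over the weir = 0.356 m^3/s.


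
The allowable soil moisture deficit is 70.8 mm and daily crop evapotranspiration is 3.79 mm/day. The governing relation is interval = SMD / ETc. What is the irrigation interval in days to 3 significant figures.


interval = 70.8 / 3.79 = 18.7 days
Therefore the irrigation interval = 18.7 days.


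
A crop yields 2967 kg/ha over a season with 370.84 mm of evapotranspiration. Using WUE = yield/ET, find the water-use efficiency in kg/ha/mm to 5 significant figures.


WUE = 2967 / 370.84 = 8.0008 kg/ha/mm
Therefore the water-use efficiency = 8.0008 kg/ha/mm.


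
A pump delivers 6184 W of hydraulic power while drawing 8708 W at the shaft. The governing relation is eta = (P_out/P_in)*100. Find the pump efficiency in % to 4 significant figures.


eta = (6184 / 8708) * 100 = 71.02 %
Therefore the pump efficiency = 71.02 %.


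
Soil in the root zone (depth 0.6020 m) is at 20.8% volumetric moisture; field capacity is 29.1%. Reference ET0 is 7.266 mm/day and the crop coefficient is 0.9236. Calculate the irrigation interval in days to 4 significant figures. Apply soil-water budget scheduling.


Approach: apply soil-water budget scheduling, SMD = (FC-theta)/100*depth*1000; ETc = ET0*Kc; interval = SMD/ETc.
Step 1 — soil moisture deficit:
  SMD = (29.1 - 20.8)/100 * 0.6020 * 1000 = 49.9660 mm
Step 2 — daily crop ET (ETc = ET0*Kc):
  ETc = 7.266 * 0.9236 = 6.71088 mm/day
Step 3 — irrigation interval (SMD/ETc):
  interval = 49.9660 / 6.71088 = 7.446 days
Therefore the irrigation interval = 7.446 days.


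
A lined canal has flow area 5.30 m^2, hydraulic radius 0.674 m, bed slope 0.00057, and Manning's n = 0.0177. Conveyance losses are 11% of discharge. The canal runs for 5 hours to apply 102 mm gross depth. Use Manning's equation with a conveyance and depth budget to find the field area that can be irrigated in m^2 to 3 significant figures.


Approach: apply Manning's equation with a conveyance and depth budget, Q = (1/n)*A*R^(2/3)*S^(1/2); Q_field = Q*(1-loss); Area = Q_field*t/(d/1000).
Step 1 — canal discharge (Manning's equation):
  Q = (1/0.0177) * 5.30 * 0.674^(2/3) * 0.00057^(1/2) = 5.4956 m^3/s
Step 2 — delivered flow: Q_field = 5.4956*(1 - 11/100) = 4.8911 m^3/s
Step 3 — volume delivered: V = 4.8911 * 5*3600 = 88039 m^3
Step 4 — area served: A = V / (depth/1000) = 88039 / 0.102 = 863000 m^2
Therefore the field area that can be irrigated = 863000 m^2.


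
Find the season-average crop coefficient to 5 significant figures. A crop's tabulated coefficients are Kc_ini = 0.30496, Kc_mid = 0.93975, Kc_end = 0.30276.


Approach: apply a simple seasonal average, Kc_avg = (Kc_ini + Kc_mid + Kc_end)/3.
Kc_avg = (0.30496 + 0.93975 + 0.30276)/3 = 0.51582
Therefore the season-average crop coefficient = 0.51582.


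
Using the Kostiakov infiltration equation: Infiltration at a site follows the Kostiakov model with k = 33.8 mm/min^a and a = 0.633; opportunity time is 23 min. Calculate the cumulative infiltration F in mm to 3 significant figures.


Approach: apply the Kostiakov infiltration equation, F = k*t^a.
F = 33.8 * 23^0.633 = 246 mm
Therefore the cumulative infiltration F = 246 mm.


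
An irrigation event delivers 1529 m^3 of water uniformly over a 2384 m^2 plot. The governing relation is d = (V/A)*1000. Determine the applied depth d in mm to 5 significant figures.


d = (1529 / 2384) * 1000 = 641.36 mm
Therefore the applied depth d = 641.36 mm.


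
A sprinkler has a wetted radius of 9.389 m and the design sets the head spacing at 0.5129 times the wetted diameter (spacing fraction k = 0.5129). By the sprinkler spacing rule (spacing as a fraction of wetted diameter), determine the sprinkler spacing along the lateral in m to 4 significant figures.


Approach: apply the sprinkler spacing rule (spacing as a fraction of wetted diameter), S = k*(2*R).
S = 0.5129 * (2 * 9.389) = 9.631 m
Therefore the sprinkler spacing along the lateral = 9.631 m.


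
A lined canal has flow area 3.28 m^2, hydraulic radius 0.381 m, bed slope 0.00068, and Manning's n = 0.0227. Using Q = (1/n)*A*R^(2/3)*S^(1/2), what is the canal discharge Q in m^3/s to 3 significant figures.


Q = (1/0.0227) * 3.28 * 0.381^(2/3) * 0.00068^(1/2) = 1.98 m^3/s
Therefore the canal discharge Q = 1.98 m^3/s.


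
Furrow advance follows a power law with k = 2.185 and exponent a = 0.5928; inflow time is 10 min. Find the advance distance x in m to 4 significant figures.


Approach: apply the power-law advance function, x = k*t^a.
x = 2.185 * 10^0.5928 = 8.556 m
Therefore the advance distance x = 8.556 m.


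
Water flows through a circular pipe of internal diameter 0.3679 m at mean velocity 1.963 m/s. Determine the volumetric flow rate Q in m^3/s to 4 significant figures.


Approach: apply the continuity equation for pipe flow, Q = A * v with A = pi*(D/2)^2.
A = pi*(0.3679/2)^2 = 0.106304 m^2
Q = 0.106304 * 1.963 = 0.2087 m^3/s
Therefore the volumetric flow rate Q = 0.2087 m^3/s.


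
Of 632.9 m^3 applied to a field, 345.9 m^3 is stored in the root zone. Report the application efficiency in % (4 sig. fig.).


Approach: apply the application efficiency ratio, Ea = (stored/applied)*100.
Ea = (345.9/632.9)*100 = 54.65 %
Therefore the application efficiency = 54.65 %.


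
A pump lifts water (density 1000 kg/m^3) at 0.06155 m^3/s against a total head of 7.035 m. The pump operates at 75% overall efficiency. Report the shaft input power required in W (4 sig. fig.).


Approach: apply hydraulic power then efficiency conversion, P = rho*g*Q*H; P_in = P/eta.
Step 1 — hydraulic power (P = rho*g*Q*H):
  P = 1000 * 9.81 * 0.06155 * 7.035 = 4247.77 W
Step 2 — input power: P_in = P/eta = 4247.77 / 0.75 = 5664 W
Therefore the shaft input power required = 5664 W.


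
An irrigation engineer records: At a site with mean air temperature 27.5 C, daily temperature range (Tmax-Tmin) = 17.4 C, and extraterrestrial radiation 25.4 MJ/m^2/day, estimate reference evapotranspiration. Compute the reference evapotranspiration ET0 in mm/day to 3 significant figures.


Approach: apply the Hargreaves-Samani method, ET0 = 0.0023*(Tmean+17.8)*sqrt(Tmax-Tmin)*0.408*Ra.
ET0 = 0.0023*(27.5+17.8)*sqrt(17.4)*0.408*25.4 = 4.50 mm/day
Therefore the reference evapotranspiration ET0 = 4.50 mm/day.


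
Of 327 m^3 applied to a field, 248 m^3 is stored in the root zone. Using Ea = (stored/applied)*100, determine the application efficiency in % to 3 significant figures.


Ea = (248/327)*100 = 75.8 %
Therefore the application efficiency = 75.8 %.


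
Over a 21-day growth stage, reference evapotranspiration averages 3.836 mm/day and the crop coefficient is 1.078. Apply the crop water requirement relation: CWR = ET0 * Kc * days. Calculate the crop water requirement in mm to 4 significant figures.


CWR = 3.836 * 1.078 * 21 = 86.84 mm
Therefore the crop water requirement = 86.84 mm.


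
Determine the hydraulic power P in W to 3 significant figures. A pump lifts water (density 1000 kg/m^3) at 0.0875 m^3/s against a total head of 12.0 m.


Approach: apply the hydraulic power relation, P = rho*g*Q*H.
P = 1000 * 9.81 * 0.0875 * 12.0 = 10300 W
Therefore the hydraulic power P = 10300 W.


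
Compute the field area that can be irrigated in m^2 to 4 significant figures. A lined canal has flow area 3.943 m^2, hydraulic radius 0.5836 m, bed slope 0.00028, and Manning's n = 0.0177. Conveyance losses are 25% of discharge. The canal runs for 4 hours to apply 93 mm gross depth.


Approach: apply Manning's equation with a conveyance and depth budget, Q = (1/n)*A*R^(2/3)*S^(1/2); Q_field = Q*(1-loss); Area = Q_field*t/(d/1000).
Step 1 — canal discharge (Manning's equation):
  Q = (1/0.0177) * 3.943 * 0.5836^(2/3) * 0.00028^(1/2) = 2.60321 m^3/s
Step 2 — delivered flow: Q_field = 2.60321*(1 - 25/100) = 1.95241 m^3/s
Step 3 — volume delivered: V = 1.95241 * 4*3600 = 28114.7 m^3
Step 4 — area served: A = V / (depth/1000) = 28114.7 / 0.093 = 302300 m^2
Therefore the field area that can be irrigated = 302300 m^2.


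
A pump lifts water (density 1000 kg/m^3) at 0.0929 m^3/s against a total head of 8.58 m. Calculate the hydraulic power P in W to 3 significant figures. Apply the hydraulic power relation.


Approach: apply the hydraulic power relation, P = rho*g*Q*H.
P = 1000 * 9.81 * 0.0929 * 8.58 = 7820 W
Therefore the hydraulic power P = 7820 W.


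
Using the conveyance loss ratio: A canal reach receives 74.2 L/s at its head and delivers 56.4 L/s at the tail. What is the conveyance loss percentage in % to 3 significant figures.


Approach: apply the conveyance loss ratio, loss% = ((Q_head - Q_tail)/Q_head)*100.
loss = ((74.2 - 56.4)/74.2)*100 = 24.0 %
Therefore the conveyance loss percentage = 24.0 %.


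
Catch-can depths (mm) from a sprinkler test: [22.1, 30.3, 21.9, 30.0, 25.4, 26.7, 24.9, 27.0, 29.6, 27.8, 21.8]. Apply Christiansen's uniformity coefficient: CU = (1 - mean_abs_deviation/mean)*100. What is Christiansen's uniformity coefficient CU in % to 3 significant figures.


mean = 26.136 mm
mean |d_i - mean| = 2.6512 mm
CU = (1 - 2.6512/26.136)*100 = 89.9 %
Therefore Christiansen's uniformity coefficient CU = 89.9 %.


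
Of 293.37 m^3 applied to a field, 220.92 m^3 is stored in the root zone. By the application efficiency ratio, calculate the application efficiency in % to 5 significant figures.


Approach: apply the application efficiency ratio, Ea = (stored/applied)*100.
Ea = (220.92/293.37)*100 = 75.304 %
Therefore the application efficiency = 75.304 %.


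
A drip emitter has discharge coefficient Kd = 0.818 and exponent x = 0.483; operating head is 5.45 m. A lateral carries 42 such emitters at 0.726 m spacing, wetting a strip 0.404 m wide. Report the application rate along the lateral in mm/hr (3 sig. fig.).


Approach: apply the emitter equation with a lateral mass balance, q = Kd*h^x; Q = n*q; rate = Q/(n*spacing*width).
Step 1 — single emitter flow (q = Kd*h^x):
  q = 0.818 * 5.45^0.483 = 1.8554 L/hr
Step 2 — total lateral flow: Q = 42 * 1.8554 = 77.926 L/hr
Step 3 — wetted area: A = 42 * 0.726 * 0.404 = 12.319 m^2
Step 4 — application rate: Q/A = 77.926/12.319 = 6.33 mm/hr
Therefore the application rate along the lateral = 6.33 mm/hr.


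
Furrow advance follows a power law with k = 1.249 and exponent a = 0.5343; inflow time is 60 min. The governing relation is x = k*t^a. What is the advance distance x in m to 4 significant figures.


x = 1.249 * 60^0.5343 = 11.13 m
Therefore the advance distance x = 11.13 m.


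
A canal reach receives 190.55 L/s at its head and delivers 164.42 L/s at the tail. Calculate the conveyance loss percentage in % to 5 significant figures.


Approach: apply the conveyance loss ratio, loss% = ((Q_head - Q_tail)/Q_head)*100.
loss = ((190.55 - 164.42)/190.55)*100 = 13.713 %
Therefore the conveyance loss percentage = 13.713 %.


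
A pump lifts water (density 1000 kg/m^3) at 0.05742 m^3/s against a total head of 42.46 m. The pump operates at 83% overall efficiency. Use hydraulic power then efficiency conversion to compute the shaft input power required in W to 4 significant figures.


Approach: apply hydraulic power then efficiency conversion, P = rho*g*Q*H; P_in = P/eta.
Step 1 — hydraulic power (P = rho*g*Q*H):
  P = 1000 * 9.81 * 0.05742 * 42.46 = 23917.3 W
Step 2 — input power: P_in = P/eta = 23917.3 / 0.83 = 28820 W
Therefore the shaft input power required = 28820 W.


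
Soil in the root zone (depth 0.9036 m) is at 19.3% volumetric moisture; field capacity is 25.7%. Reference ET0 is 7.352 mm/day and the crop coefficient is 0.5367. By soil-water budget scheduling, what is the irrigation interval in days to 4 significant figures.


Approach: apply soil-water budget scheduling, SMD = (FC-theta)/100*depth*1000; ETc = ET0*Kc; interval = SMD/ETc.
Step 1 — soil moisture deficit:
  SMD = (25.7 - 19.3)/100 * 0.9036 * 1000 = 57.8304 mm
Step 2 — daily crop ET (ETc = ET0*Kc):
  ETc = 7.352 * 0.5367 = 3.94582 mm/day
Step 3 — irrigation interval (SMD/ETc):
  interval = 57.8304 / 3.94582 = 14.66 days
Therefore the irrigation interval = 14.66 days.


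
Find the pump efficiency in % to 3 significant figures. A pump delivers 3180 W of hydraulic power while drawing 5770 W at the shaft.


Approach: apply the efficiency ratio, eta = (P_out/P_in)*100.
eta = (3180 / 5770) * 100 = 55.1 %
Therefore the pump efficiency = 55.1 %.


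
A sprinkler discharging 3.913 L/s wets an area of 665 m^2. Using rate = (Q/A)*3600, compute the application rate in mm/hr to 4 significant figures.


rate = (3.913 / 665) * 3600 = 21.18 mm/hr
Therefore the application rate = 21.18 mm/hr.


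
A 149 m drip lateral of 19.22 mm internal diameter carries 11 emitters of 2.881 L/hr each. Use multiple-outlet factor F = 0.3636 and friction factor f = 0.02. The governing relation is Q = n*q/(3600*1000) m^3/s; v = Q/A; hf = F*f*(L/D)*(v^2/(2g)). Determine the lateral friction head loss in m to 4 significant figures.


Q = 11*2.881/(3600*1000) = 8.80306e-06 m^3/s
A = pi*(19.22e-3/2)^2 = 2.90133e-04 m^2, so v = Q/A = 0.0303415 m/s
hf = 0.3636*0.02*(149/0.01922)*(0.0303415^2/(2*9.81)) = 0.002645 m
Therefore the lateral friction head loss = 0.002645 m.


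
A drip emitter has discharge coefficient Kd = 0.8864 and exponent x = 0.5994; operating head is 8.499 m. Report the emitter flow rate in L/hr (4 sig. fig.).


Approach: apply the emitter characteristic equation, q = Kd * h^x.
q = 0.8864 * 8.499^0.5994 = 3.197 L/hr
Therefore the emitter flow rate = 3.197 L/hr.


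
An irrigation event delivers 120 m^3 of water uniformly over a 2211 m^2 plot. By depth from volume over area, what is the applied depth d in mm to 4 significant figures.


Approach: apply depth from volume over area, d = (V/A)*1000.
d = (120 / 2211) * 1000 = 54.27 mm
Therefore the applied depth d = 54.27 mm.


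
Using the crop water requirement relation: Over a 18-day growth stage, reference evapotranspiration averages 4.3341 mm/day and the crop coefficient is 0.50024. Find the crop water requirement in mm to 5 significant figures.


Approach: apply the crop water requirement relation, CWR = ET0 * Kc * days.
CWR = 4.3341 * 0.50024 * 18 = 39.026 mm
Therefore the crop water requirement = 39.026 mm.


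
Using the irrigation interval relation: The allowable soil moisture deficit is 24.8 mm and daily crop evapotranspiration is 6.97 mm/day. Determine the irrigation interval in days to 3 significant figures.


Approach: apply the irrigation interval relation, interval = SMD / ETc.
interval = 24.8 / 6.97 = 3.56 days
Therefore the irrigation interval = 3.56 days.


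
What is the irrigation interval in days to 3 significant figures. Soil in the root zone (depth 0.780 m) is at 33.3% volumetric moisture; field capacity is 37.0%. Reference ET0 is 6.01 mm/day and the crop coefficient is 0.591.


Approach: apply soil-water budget scheduling, SMD = (FC-theta)/100*depth*1000; ETc = ET0*Kc; interval = SMD/ETc.
Step 1 — soil moisture deficit:
  SMD = (37.0 - 33.3)/100 * 0.780 * 1000 = 28.860 mm
Step 2 — daily crop ET (ETc = ET0*Kc):
  ETc = 6.01 * 0.591 = 3.5519 mm/day
Step 3 — irrigation interval (SMD/ETc):
  interval = 28.860 / 3.5519 = 8.13 days
Therefore the irrigation interval = 8.13 days.


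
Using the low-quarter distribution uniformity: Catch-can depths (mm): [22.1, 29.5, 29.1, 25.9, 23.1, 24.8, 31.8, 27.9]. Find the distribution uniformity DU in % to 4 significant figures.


Approach: apply the low-quarter distribution uniformity, DU = (mean of lowest quarter of readings / overall mean)*100.
sorted lowest 2 of 8: [22.1, 23.1] -> mean = 22.6000 mm
overall mean = 26.7750 mm
DU = (22.6000/26.7750)*100 = 84.41 %
Therefore the distribution uniformity DU = 84.41 %.
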